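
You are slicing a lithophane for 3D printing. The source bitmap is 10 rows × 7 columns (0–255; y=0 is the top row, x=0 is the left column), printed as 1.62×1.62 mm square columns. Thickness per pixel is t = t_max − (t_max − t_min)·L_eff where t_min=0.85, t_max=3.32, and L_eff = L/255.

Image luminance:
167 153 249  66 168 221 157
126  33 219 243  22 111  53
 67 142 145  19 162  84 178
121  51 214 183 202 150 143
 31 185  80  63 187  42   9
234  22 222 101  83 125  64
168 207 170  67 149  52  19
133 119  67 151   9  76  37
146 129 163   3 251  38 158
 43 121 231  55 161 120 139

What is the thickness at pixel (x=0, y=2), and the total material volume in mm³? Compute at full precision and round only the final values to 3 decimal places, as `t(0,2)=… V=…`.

t(0,2)=2.671 V=394.369

span = t_max - t_min = 3.32 - 0.85 = 2.470
L(0,2) = 67, L_eff = 67/255 = 0.262745
t(0,2) = 3.32 - 2.470·0.262745 = 2.671
Σt over all 10·7 pixels = 3831887/25500 ≈ 150.2700784
V = pitch²·Σt = 1.62²·3831887/25500 = 394.369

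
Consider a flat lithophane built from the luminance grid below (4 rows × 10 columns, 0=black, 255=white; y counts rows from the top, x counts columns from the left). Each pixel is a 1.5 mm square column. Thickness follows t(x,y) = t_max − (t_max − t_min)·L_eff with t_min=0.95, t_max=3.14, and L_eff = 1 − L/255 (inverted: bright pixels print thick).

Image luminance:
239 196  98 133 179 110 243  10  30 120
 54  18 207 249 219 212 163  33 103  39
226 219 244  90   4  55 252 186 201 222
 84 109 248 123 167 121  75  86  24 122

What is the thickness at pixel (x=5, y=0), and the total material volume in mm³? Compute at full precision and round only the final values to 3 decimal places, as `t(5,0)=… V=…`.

span = t_max - t_min = 3.14 - 0.95 = 2.190
L(5,0) = 110, L_eff = 1 - 110/255 = 0.568627 (inverted)
t(5,0) = 3.14 - 2.190·0.568627 = 1.895
Σt over all 4·10 pixels = 725449/8500 ≈ 85.3469412
V = pitch²·Σt = 1.5²·725449/8500 = 192.031

t(5,0)=1.895 V=192.031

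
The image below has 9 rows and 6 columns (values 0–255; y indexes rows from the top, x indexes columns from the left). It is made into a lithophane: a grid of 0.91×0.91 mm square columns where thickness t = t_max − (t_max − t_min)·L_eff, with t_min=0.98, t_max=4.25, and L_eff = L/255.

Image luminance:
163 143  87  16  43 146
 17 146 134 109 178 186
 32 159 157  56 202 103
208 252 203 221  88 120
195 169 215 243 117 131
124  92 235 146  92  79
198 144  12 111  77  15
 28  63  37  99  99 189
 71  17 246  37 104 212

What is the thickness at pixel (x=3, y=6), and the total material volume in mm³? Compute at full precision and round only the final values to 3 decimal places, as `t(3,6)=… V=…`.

t(3,6)=2.827 V=118.200

span = t_max - t_min = 4.25 - 0.98 = 3.270
L(3,6) = 111, L_eff = 111/255 = 0.435294
t(3,6) = 4.25 - 3.270·0.435294 = 2.827
Σt over all 9·6 pixels = 142.736
V = pitch²·Σt = 0.91²·142.736 = 118.200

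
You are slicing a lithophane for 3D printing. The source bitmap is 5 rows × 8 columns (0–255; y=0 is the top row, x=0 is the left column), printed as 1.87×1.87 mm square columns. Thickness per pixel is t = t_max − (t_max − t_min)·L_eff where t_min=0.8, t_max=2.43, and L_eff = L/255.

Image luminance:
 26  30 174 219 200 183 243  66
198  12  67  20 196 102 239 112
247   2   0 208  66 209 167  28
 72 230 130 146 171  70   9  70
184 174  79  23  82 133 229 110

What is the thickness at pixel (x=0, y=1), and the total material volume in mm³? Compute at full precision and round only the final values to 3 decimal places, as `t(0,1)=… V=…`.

span = t_max - t_min = 2.43 - 0.8 = 1.630
L(0,1) = 198, L_eff = 198/255 = 0.776471
t(0,1) = 2.43 - 1.630·0.776471 = 1.164
Σt over all 5·8 pixels = 279277/4250 ≈ 65.7122353
V = pitch²·Σt = 1.87²·279277/4250 = 229.789

t(0,1)=1.164 V=229.789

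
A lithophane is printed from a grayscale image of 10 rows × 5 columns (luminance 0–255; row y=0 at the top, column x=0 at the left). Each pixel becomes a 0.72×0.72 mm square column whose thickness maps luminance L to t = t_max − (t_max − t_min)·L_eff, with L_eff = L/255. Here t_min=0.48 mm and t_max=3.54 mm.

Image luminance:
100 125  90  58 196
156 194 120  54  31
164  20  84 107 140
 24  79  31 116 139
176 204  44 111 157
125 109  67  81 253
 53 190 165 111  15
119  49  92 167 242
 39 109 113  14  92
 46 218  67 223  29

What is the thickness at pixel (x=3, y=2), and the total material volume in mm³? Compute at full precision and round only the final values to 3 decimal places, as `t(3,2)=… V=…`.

t(3,2)=2.256 V=57.493

span = t_max - t_min = 3.54 - 0.48 = 3.060
L(3,2) = 107, L_eff = 107/255 = 0.419608
t(3,2) = 3.54 - 3.060·0.419608 = 2.256
Σt over all 10·5 pixels = 110.904
V = pitch²·Σt = 0.72²·110.904 = 57.493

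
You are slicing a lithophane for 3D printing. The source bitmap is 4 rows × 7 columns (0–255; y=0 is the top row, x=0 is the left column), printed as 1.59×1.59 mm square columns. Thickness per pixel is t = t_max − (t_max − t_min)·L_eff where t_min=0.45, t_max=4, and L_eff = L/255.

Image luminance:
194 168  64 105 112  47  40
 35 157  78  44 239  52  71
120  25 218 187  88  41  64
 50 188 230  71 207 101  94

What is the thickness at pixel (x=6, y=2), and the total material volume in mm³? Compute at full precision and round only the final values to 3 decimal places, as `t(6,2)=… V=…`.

t(6,2)=3.109 V=174.394

span = t_max - t_min = 4 - 0.45 = 3.550
L(6,2) = 64, L_eff = 64/255 = 0.250980
t(6,2) = 4 - 3.550·0.250980 = 3.109
Σt over all 4·7 pixels = 11727/170 ≈ 68.9823529
V = pitch²·Σt = 1.59²·11727/170 = 174.394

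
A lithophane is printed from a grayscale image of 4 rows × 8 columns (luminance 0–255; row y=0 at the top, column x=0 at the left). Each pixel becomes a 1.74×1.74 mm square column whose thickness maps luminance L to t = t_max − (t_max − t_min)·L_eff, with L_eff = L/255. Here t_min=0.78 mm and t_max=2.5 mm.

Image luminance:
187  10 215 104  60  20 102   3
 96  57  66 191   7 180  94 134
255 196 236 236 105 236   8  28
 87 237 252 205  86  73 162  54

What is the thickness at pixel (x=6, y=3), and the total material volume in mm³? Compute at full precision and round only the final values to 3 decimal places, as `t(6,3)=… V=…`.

span = t_max - t_min = 2.5 - 0.78 = 1.720
L(6,3) = 162, L_eff = 162/255 = 0.635294
t(6,3) = 2.5 - 1.720·0.635294 = 1.407
Σt over all 4·8 pixels = 338774/6375 ≈ 53.1410196
V = pitch²·Σt = 1.74²·338774/6375 = 160.890

t(6,3)=1.407 V=160.890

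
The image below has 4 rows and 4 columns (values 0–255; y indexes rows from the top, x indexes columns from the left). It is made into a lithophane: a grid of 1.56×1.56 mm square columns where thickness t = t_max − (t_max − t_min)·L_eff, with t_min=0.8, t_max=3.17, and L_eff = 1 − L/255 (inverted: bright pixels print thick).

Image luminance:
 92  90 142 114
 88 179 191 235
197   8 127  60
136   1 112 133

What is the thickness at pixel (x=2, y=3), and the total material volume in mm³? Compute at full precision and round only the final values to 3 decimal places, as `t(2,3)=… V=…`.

span = t_max - t_min = 3.17 - 0.8 = 2.370
L(2,3) = 112, L_eff = 1 - 112/255 = 0.560784 (inverted)
t(2,3) = 3.17 - 2.370·0.560784 = 1.841
Σt over all 4·4 pixels = 51859/1700 ≈ 30.5052941
V = pitch²·Σt = 1.56²·51859/1700 = 74.238

t(2,3)=1.841 V=74.238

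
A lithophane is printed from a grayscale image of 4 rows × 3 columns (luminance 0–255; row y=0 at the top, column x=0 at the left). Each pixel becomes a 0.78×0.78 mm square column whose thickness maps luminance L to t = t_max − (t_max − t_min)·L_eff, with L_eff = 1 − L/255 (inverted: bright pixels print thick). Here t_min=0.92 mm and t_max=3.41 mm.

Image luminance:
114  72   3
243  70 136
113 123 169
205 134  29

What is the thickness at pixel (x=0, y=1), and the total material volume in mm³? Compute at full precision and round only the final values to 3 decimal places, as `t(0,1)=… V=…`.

t(0,1)=3.293 V=15.099

span = t_max - t_min = 3.41 - 0.92 = 2.490
L(0,1) = 243, L_eff = 1 - 243/255 = 0.047059 (inverted)
t(0,1) = 3.41 - 2.490·0.047059 = 3.293
Σt over all 4·3 pixels = 24.818
V = pitch²·Σt = 0.78²·24.818 = 15.099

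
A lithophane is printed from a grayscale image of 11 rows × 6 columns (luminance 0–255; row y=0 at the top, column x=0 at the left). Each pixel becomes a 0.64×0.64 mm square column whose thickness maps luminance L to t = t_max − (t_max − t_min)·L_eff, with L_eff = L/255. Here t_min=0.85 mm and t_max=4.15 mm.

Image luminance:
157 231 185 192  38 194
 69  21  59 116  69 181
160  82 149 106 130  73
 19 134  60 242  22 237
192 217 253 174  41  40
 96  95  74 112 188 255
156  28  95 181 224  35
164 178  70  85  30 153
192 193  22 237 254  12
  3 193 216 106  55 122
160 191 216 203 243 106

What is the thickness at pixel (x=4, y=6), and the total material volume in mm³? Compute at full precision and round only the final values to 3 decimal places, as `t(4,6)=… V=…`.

span = t_max - t_min = 4.15 - 0.85 = 3.300
L(4,6) = 224, L_eff = 224/255 = 0.878431
t(4,6) = 4.15 - 3.300·0.878431 = 1.251
Σt over all 11·6 pixels = 136169/850 ≈ 160.1988235
V = pitch²·Σt = 0.64²·136169/850 = 65.617

t(4,6)=1.251 V=65.617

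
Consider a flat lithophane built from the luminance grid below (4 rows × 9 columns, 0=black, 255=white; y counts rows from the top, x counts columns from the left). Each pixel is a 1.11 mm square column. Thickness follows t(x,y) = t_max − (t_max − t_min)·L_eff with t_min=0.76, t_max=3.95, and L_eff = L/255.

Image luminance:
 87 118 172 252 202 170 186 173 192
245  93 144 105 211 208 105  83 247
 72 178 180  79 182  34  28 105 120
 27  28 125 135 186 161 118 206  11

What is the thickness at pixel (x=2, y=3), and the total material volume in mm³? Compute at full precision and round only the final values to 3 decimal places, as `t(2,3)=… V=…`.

span = t_max - t_min = 3.95 - 0.76 = 3.190
L(2,3) = 125, L_eff = 125/255 = 0.490196
t(2,3) = 3.95 - 3.190·0.490196 = 2.386
Σt over all 4·9 pixels = 170109/2125 ≈ 80.0512941
V = pitch²·Σt = 1.11²·170109/2125 = 98.631

t(2,3)=2.386 V=98.631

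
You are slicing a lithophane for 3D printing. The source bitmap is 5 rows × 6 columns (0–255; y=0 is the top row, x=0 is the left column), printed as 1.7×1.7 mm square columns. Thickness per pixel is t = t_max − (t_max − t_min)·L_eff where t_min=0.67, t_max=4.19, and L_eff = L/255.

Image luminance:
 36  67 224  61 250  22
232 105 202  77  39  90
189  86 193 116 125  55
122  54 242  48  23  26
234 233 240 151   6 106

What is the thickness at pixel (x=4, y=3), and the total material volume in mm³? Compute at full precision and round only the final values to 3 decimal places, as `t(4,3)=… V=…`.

span = t_max - t_min = 4.19 - 0.67 = 3.520
L(4,3) = 23, L_eff = 23/255 = 0.090196
t(4,3) = 4.19 - 3.520·0.090196 = 3.873
Σt over all 5·6 pixels = 319857/4250 ≈ 75.2604706
V = pitch²·Σt = 1.7²·319857/4250 = 217.503

t(4,3)=3.873 V=217.503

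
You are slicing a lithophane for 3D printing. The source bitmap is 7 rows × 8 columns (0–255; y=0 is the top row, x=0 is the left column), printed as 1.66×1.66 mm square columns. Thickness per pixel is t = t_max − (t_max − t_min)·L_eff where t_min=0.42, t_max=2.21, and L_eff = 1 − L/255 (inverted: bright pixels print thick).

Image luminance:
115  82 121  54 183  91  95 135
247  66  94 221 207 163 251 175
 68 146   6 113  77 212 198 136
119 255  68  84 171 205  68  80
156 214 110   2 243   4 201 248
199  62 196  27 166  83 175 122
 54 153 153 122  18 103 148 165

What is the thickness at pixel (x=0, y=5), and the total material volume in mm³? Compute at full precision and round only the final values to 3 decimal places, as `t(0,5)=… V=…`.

t(0,5)=1.817 V=208.532

span = t_max - t_min = 2.21 - 0.42 = 1.790
L(0,5) = 199, L_eff = 1 - 199/255 = 0.219608 (inverted)
t(0,5) = 2.21 - 1.790·0.219608 = 1.817
Σt over all 7·8 pixels = 192973/2550 ≈ 75.6756863
V = pitch²·Σt = 1.66²·192973/2550 = 208.532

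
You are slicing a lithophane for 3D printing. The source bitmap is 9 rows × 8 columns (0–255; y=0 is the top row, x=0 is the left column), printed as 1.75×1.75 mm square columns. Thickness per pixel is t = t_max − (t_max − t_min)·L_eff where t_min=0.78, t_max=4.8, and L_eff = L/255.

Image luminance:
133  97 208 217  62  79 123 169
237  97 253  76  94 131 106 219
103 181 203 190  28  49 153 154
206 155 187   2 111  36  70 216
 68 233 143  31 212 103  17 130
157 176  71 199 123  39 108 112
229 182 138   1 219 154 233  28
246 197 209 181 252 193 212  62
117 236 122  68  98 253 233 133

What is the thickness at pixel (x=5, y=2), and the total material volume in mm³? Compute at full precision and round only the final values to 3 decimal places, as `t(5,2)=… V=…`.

t(5,2)=4.028 V=562.908

span = t_max - t_min = 4.8 - 0.78 = 4.020
L(5,2) = 49, L_eff = 49/255 = 0.192157
t(5,2) = 4.8 - 4.020·0.192157 = 4.028
Σt over all 9·8 pixels = 781179/4250 ≈ 183.8068235
V = pitch²·Σt = 1.75²·781179/4250 = 562.908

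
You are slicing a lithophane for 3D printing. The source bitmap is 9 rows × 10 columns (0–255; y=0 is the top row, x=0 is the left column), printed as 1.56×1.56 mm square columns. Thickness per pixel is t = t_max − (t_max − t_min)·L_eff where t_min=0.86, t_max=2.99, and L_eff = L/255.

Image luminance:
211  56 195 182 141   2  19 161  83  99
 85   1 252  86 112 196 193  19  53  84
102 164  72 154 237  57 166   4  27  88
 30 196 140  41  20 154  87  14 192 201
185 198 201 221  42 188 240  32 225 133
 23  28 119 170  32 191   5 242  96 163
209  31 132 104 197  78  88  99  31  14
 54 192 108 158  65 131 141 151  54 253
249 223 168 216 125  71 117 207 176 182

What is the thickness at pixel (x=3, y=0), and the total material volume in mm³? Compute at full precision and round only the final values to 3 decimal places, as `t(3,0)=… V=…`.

span = t_max - t_min = 2.99 - 0.86 = 2.130
L(3,0) = 182, L_eff = 182/255 = 0.713725
t(3,0) = 2.99 - 2.130·0.713725 = 1.470
Σt over all 9·10 pixels = 374209/2125 ≈ 176.0983529
V = pitch²·Σt = 1.56²·374209/2125 = 428.553

t(3,0)=1.470 V=428.553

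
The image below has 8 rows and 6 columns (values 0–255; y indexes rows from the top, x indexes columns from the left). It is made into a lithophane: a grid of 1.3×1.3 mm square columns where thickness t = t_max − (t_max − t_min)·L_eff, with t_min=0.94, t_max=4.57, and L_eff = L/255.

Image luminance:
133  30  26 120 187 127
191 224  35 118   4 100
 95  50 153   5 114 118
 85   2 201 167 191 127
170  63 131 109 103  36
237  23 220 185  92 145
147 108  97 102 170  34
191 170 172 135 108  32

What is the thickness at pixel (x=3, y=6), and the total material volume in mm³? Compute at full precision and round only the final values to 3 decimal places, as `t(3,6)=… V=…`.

t(3,6)=3.118 V=236.405

span = t_max - t_min = 4.57 - 0.94 = 3.630
L(3,6) = 102, L_eff = 102/255 = 0.400000
t(3,6) = 4.57 - 3.630·0.400000 = 3.118
Σt over all 8·6 pixels = 1189017/8500 ≈ 139.8843529
V = pitch²·Σt = 1.3²·1189017/8500 = 236.405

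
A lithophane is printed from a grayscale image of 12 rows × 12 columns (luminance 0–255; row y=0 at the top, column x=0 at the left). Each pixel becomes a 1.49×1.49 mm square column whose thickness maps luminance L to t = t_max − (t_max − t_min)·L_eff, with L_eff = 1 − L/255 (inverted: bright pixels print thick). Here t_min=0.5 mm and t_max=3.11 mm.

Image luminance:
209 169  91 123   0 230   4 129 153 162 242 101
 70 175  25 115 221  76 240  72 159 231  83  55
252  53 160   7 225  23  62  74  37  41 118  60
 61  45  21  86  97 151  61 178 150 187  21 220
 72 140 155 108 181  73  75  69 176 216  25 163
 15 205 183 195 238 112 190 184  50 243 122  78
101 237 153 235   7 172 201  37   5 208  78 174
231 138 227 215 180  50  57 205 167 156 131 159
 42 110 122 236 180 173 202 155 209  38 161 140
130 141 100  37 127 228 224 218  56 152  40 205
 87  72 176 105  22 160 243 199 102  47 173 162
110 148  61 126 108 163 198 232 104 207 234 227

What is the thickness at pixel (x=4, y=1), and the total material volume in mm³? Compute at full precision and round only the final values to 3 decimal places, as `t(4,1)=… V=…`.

span = t_max - t_min = 3.11 - 0.5 = 2.610
L(4,1) = 221, L_eff = 1 - 221/255 = 0.133333 (inverted)
t(4,1) = 3.11 - 2.610·0.133333 = 2.762
Σt over all 12·12 pixels = 2283183/8500 ≈ 268.6097647
V = pitch²·Σt = 1.49²·2283183/8500 = 596.341

t(4,1)=2.762 V=596.341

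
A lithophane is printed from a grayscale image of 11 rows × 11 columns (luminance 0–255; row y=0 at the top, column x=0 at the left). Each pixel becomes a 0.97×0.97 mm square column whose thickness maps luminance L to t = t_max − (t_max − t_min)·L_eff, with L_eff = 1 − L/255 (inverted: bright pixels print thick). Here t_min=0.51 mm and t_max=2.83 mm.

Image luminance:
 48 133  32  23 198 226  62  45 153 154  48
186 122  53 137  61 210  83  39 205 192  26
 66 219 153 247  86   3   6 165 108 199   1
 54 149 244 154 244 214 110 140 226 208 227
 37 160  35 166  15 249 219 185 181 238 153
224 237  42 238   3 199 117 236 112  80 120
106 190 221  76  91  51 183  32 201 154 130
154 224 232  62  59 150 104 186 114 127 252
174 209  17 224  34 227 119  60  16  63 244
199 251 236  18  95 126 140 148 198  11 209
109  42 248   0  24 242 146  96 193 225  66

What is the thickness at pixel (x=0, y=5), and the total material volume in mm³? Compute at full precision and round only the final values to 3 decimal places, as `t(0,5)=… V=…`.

t(0,5)=2.548 V=198.564

span = t_max - t_min = 2.83 - 0.51 = 2.320
L(0,5) = 224, L_eff = 1 - 224/255 = 0.121569 (inverted)
t(0,5) = 2.83 - 2.320·0.121569 = 2.548
Σt over all 11·11 pixels = 1793807/8500 ≈ 211.0361176
V = pitch²·Σt = 0.97²·1793807/8500 = 198.564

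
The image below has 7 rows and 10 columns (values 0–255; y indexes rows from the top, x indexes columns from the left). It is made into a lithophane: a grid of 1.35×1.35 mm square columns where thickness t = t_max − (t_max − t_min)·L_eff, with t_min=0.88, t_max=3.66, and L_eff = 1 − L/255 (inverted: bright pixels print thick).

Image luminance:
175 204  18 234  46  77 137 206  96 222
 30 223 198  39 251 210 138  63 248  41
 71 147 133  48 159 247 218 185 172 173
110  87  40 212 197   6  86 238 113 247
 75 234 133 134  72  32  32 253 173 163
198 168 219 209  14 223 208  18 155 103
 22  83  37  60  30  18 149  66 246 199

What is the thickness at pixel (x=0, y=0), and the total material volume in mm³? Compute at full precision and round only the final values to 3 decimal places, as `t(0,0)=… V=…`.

span = t_max - t_min = 3.66 - 0.88 = 2.780
L(0,0) = 175, L_eff = 1 - 175/255 = 0.313725 (inverted)
t(0,0) = 3.66 - 2.780·0.313725 = 2.788
Σt over all 7·10 pixels = 700623/4250 ≈ 164.8524706
V = pitch²·Σt = 1.35²·700623/4250 = 300.444

t(0,0)=2.788 V=300.444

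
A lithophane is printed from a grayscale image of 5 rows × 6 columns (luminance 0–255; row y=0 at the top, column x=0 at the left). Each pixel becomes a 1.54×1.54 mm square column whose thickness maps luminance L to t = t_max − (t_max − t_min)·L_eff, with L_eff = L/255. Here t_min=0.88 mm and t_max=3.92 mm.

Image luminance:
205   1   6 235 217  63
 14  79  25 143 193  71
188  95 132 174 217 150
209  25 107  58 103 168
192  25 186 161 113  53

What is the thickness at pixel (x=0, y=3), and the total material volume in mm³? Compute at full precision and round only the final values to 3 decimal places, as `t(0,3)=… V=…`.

span = t_max - t_min = 3.92 - 0.88 = 3.040
L(0,3) = 209, L_eff = 209/255 = 0.819608
t(0,3) = 3.92 - 3.040·0.819608 = 1.428
Σt over all 5·6 pixels = 475492/6375 ≈ 74.5869804
V = pitch²·Σt = 1.54²·475492/6375 = 176.890

t(0,3)=1.428 V=176.890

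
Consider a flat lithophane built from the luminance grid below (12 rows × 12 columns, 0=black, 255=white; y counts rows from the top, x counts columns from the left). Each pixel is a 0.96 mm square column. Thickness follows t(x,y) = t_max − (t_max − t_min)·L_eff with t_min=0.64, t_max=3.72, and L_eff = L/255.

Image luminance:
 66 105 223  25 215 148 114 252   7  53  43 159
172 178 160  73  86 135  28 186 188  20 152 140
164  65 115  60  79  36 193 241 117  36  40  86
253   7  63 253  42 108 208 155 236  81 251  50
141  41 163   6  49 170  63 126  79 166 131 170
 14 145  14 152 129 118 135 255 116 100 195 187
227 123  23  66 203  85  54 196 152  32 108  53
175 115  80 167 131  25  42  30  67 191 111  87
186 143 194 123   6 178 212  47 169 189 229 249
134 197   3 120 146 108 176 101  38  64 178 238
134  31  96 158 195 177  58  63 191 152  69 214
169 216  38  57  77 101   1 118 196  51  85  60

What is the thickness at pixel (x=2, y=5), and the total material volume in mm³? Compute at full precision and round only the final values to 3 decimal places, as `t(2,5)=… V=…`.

span = t_max - t_min = 3.72 - 0.64 = 3.080
L(2,5) = 14, L_eff = 14/255 = 0.054902
t(2,5) = 3.72 - 3.080·0.054902 = 3.551
Σt over all 12·12 pixels = 414878/1275 ≈ 325.3945098
V = pitch²·Σt = 0.96²·414878/1275 = 299.884

t(2,5)=3.551 V=299.884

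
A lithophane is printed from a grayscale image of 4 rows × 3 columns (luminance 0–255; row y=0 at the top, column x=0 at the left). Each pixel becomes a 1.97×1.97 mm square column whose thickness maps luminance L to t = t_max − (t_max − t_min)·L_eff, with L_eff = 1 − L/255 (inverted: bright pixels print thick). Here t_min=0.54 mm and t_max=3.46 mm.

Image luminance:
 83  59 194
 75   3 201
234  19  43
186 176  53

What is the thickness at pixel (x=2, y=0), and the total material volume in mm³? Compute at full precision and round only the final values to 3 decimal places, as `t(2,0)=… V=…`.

span = t_max - t_min = 3.46 - 0.54 = 2.920
L(2,0) = 194, L_eff = 1 - 194/255 = 0.239216 (inverted)
t(2,0) = 3.46 - 2.920·0.239216 = 2.761
Σt over all 4·3 pixels = 21.664
V = pitch²·Σt = 1.97²·21.664 = 84.076

t(2,0)=2.761 V=84.076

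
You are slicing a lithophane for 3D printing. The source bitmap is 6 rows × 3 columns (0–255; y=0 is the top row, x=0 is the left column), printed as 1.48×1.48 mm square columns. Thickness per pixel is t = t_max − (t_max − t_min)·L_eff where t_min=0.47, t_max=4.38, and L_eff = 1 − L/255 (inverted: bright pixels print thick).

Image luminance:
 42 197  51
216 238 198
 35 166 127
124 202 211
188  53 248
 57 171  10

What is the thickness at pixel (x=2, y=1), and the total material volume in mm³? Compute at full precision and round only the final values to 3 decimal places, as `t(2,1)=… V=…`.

span = t_max - t_min = 4.38 - 0.47 = 3.910
L(2,1) = 198, L_eff = 1 - 198/255 = 0.223529 (inverted)
t(2,1) = 4.38 - 3.910·0.223529 = 3.506
Σt over all 6·3 pixels = 17743/375 ≈ 47.3146667
V = pitch²·Σt = 1.48²·17743/375 = 103.638

t(2,1)=3.506 V=103.638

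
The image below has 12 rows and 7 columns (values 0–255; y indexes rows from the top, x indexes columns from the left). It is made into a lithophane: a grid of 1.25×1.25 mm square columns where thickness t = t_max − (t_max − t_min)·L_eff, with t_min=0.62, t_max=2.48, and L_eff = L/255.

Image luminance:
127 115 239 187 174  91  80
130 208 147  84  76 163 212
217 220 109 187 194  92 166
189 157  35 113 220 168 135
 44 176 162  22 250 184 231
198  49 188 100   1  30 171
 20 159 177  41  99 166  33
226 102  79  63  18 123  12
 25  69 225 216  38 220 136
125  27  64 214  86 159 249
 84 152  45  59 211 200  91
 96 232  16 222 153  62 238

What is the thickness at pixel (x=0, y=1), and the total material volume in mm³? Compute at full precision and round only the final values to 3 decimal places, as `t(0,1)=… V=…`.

span = t_max - t_min = 2.48 - 0.62 = 1.860
L(0,1) = 130, L_eff = 130/255 = 0.509804
t(0,1) = 2.48 - 1.860·0.509804 = 1.532
Σt over all 12·7 pixels = 542097/4250 ≈ 127.5522353
V = pitch²·Σt = 1.25²·542097/4250 = 199.300

t(0,1)=1.532 V=199.300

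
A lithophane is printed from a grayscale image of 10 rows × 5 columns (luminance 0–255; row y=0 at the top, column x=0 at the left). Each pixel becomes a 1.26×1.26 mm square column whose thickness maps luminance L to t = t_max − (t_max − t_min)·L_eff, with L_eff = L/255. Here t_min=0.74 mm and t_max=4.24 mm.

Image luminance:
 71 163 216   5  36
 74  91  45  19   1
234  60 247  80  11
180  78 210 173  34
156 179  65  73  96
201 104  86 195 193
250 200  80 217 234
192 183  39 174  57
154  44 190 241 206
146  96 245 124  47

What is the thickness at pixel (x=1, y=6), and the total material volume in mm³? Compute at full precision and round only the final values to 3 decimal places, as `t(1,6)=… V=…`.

t(1,6)=1.495 V=195.041

span = t_max - t_min = 4.24 - 0.74 = 3.500
L(1,6) = 200, L_eff = 200/255 = 0.784314
t(1,6) = 4.24 - 3.500·0.784314 = 1.495
Σt over all 10·5 pixels = 4177/34 ≈ 122.8529412
V = pitch²·Σt = 1.26²·4177/34 = 195.041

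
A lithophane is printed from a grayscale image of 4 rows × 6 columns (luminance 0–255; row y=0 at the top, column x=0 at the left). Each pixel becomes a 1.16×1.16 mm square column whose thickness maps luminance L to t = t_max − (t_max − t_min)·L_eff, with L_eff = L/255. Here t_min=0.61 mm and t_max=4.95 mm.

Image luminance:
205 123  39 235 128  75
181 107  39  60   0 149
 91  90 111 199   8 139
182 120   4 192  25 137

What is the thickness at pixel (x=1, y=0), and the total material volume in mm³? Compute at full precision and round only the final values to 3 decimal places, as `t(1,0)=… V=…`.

span = t_max - t_min = 4.95 - 0.61 = 4.340
L(1,0) = 123, L_eff = 123/255 = 0.482353
t(1,0) = 4.95 - 4.340·0.482353 = 2.857
Σt over all 4·6 pixels = 942037/12750 ≈ 73.8852549
V = pitch²·Σt = 1.16²·942037/12750 = 99.420

t(1,0)=2.857 V=99.420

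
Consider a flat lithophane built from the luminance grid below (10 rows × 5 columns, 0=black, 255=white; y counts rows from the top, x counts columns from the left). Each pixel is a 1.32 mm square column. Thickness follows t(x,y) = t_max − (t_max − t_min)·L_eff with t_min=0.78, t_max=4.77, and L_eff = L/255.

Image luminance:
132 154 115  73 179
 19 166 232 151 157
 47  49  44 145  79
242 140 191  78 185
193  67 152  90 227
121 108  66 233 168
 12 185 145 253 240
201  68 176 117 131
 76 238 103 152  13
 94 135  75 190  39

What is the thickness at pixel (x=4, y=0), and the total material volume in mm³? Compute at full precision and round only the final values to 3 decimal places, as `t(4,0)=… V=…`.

span = t_max - t_min = 4.77 - 0.78 = 3.990
L(4,0) = 179, L_eff = 179/255 = 0.701961
t(4,0) = 4.77 - 3.990·0.701961 = 1.969
Σt over all 10·5 pixels = 285833/2125 ≈ 134.5096471
V = pitch²·Σt = 1.32²·285833/2125 = 234.370

t(4,0)=1.969 V=234.370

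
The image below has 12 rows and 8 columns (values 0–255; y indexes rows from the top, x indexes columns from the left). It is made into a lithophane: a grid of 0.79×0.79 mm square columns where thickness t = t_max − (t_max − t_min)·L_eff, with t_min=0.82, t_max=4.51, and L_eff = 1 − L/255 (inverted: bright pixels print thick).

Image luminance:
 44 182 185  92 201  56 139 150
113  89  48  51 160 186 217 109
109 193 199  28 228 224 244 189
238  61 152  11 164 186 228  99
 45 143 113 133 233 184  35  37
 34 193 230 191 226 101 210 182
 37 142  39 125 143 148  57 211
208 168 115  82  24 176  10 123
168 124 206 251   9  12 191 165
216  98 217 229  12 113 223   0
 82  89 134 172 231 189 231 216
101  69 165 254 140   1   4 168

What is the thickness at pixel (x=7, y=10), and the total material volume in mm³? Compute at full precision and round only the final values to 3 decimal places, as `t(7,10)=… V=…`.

span = t_max - t_min = 4.51 - 0.82 = 3.690
L(7,10) = 216, L_eff = 1 - 216/255 = 0.152941 (inverted)
t(7,10) = 4.51 - 3.690·0.152941 = 3.946
Σt over all 12·8 pixels = 2286939/8500 ≈ 269.0516471
V = pitch²·Σt = 0.79²·2286939/8500 = 167.915

t(7,10)=3.946 V=167.915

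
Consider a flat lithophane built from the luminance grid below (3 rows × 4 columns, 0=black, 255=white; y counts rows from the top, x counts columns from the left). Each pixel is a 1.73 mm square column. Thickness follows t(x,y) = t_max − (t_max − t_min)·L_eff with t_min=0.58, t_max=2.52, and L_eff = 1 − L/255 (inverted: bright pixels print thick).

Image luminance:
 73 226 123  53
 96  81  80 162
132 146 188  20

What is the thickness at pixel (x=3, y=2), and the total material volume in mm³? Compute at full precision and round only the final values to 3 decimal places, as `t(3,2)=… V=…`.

t(3,2)=0.732 V=52.253

span = t_max - t_min = 2.52 - 0.58 = 1.940
L(3,2) = 20, L_eff = 1 - 20/255 = 0.921569 (inverted)
t(3,2) = 2.52 - 1.940·0.921569 = 0.732
Σt over all 3·4 pixels = 1484/85 ≈ 17.4588235
V = pitch²·Σt = 1.73²·1484/85 = 52.253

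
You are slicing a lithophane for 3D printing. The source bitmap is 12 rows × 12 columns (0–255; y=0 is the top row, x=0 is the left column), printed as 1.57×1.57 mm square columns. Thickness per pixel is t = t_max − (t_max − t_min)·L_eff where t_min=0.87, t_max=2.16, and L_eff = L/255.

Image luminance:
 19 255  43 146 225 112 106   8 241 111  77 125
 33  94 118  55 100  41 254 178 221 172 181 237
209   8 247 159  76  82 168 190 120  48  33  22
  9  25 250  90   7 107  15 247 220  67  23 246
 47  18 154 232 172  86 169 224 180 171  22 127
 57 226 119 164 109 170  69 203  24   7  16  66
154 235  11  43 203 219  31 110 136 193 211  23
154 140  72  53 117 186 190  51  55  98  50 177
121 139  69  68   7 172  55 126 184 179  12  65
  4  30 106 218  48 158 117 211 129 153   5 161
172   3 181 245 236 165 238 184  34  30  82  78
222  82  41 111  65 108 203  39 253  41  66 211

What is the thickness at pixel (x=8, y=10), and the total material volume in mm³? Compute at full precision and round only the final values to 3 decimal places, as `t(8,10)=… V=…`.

t(8,10)=1.988 V=552.319

span = t_max - t_min = 2.16 - 0.87 = 1.290
L(8,10) = 34, L_eff = 34/255 = 0.133333
t(8,10) = 2.16 - 1.290·0.133333 = 1.988
Σt over all 12·12 pixels = 1904627/8500 ≈ 224.0737647
V = pitch²·Σt = 1.57²·1904627/8500 = 552.319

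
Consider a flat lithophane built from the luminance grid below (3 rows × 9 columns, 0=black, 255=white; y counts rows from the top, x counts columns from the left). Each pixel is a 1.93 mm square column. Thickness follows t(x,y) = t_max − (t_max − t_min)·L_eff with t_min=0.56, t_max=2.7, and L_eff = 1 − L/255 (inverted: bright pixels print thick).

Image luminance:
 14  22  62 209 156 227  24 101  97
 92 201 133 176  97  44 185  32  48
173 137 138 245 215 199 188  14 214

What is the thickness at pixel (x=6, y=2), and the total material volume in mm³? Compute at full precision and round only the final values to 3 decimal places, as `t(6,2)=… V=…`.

span = t_max - t_min = 2.7 - 0.56 = 2.140
L(6,2) = 188, L_eff = 1 - 188/255 = 0.262745 (inverted)
t(6,2) = 2.7 - 2.140·0.262745 = 2.138
Σt over all 3·9 pixels = 561181/12750 ≈ 44.0141961
V = pitch²·Σt = 1.93²·561181/12750 = 163.948

t(6,2)=2.138 V=163.948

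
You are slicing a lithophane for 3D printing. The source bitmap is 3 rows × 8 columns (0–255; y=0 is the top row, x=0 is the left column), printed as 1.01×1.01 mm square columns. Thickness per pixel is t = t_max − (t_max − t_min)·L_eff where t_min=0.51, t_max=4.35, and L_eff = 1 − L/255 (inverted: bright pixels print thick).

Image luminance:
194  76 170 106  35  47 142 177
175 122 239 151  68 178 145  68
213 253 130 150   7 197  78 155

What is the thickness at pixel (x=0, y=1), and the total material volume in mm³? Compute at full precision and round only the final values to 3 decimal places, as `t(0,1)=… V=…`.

span = t_max - t_min = 4.35 - 0.51 = 3.840
L(0,1) = 175, L_eff = 1 - 175/255 = 0.313725 (inverted)
t(0,1) = 4.35 - 3.840·0.313725 = 3.145
Σt over all 3·8 pixels = 130842/2125 ≈ 61.5727059
V = pitch²·Σt = 1.01²·130842/2125 = 62.810

t(0,1)=3.145 V=62.810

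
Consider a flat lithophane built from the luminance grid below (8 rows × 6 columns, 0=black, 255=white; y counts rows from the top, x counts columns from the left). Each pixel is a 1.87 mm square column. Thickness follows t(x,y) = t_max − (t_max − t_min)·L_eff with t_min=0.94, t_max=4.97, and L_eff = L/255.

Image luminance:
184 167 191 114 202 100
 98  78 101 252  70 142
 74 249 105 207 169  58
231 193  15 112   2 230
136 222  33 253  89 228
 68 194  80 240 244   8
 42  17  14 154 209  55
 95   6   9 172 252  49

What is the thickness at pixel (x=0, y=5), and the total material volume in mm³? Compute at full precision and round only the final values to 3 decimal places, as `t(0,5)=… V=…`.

t(0,5)=3.895 V=490.861

span = t_max - t_min = 4.97 - 0.94 = 4.030
L(0,5) = 68, L_eff = 68/255 = 0.266667
t(0,5) = 4.97 - 4.030·0.266667 = 3.895
Σt over all 8·6 pixels = 1193147/8500 ≈ 140.3702353
V = pitch²·Σt = 1.87²·1193147/8500 = 490.861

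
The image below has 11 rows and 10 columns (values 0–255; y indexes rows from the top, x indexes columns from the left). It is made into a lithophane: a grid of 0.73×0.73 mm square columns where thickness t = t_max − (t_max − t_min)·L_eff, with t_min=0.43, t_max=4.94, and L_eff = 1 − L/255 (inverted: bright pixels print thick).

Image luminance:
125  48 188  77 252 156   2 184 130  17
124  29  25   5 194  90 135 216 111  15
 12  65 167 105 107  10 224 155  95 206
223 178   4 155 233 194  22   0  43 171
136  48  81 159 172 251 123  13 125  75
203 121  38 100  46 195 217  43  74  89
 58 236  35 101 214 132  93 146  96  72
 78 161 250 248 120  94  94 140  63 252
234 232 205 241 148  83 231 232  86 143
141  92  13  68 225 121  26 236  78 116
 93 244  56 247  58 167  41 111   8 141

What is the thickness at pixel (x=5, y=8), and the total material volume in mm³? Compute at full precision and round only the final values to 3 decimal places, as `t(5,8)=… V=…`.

span = t_max - t_min = 4.94 - 0.43 = 4.510
L(5,8) = 83, L_eff = 1 - 83/255 = 0.674510 (inverted)
t(5,8) = 4.94 - 4.510·0.674510 = 1.898
Σt over all 11·10 pixels = 7340201/25500 ≈ 287.8510196
V = pitch²·Σt = 0.73²·7340201/25500 = 153.396

t(5,8)=1.898 V=153.396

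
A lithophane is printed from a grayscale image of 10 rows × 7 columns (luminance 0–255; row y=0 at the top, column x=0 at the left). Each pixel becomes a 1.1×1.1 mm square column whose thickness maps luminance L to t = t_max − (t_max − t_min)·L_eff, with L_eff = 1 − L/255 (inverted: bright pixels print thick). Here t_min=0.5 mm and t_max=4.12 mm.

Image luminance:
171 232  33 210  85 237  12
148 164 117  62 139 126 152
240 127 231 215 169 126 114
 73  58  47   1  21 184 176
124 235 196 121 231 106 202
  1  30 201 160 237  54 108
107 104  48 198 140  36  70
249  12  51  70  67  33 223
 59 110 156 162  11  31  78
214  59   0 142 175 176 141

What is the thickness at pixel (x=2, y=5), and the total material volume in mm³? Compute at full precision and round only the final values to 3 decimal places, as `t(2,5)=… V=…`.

span = t_max - t_min = 4.12 - 0.5 = 3.620
L(2,5) = 201, L_eff = 1 - 201/255 = 0.211765 (inverted)
t(2,5) = 4.12 - 3.620·0.211765 = 3.353
Σt over all 10·7 pixels = 333748/2125 ≈ 157.0578824
V = pitch²·Σt = 1.1²·333748/2125 = 190.040

t(2,5)=3.353 V=190.040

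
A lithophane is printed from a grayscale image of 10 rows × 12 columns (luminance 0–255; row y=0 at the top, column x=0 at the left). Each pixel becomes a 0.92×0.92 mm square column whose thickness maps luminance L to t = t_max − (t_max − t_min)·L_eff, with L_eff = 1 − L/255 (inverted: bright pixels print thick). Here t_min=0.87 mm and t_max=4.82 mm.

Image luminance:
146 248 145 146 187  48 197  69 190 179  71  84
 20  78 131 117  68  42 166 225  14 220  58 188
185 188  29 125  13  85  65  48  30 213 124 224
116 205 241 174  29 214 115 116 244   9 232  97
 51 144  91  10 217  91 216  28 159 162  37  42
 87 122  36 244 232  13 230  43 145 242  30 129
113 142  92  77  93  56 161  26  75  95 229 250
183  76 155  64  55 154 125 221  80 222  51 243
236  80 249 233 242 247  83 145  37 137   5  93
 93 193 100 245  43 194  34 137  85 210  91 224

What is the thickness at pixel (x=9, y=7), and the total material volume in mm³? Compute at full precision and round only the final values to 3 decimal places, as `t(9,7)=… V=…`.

t(9,7)=4.309 V=290.705

span = t_max - t_min = 4.82 - 0.87 = 3.950
L(9,7) = 222, L_eff = 1 - 222/255 = 0.129412 (inverted)
t(9,7) = 4.82 - 3.950·0.129412 = 4.309
Σt over all 10·12 pixels = 1751647/5100 ≈ 343.4601961
V = pitch²·Σt = 0.92²·1751647/5100 = 290.705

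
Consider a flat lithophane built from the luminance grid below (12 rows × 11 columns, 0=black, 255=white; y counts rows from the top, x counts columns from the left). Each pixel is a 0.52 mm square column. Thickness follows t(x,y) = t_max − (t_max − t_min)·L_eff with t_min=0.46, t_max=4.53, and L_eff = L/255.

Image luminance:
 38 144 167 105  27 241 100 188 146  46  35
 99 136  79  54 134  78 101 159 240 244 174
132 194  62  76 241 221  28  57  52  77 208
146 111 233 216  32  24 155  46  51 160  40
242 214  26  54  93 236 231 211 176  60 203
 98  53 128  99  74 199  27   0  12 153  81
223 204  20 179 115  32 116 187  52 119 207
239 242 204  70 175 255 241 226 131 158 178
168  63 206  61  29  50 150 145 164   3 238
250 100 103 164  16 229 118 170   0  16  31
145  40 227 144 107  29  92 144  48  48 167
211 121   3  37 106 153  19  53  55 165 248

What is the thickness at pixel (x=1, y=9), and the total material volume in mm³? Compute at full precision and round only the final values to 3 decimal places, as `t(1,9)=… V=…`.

span = t_max - t_min = 4.53 - 0.46 = 4.070
L(1,9) = 100, L_eff = 100/255 = 0.392157
t(1,9) = 4.53 - 4.070·0.392157 = 2.934
Σt over all 12·11 pixels = 2145737/6375 ≈ 336.5861961
V = pitch²·Σt = 0.52²·2145737/6375 = 91.013

t(1,9)=2.934 V=91.013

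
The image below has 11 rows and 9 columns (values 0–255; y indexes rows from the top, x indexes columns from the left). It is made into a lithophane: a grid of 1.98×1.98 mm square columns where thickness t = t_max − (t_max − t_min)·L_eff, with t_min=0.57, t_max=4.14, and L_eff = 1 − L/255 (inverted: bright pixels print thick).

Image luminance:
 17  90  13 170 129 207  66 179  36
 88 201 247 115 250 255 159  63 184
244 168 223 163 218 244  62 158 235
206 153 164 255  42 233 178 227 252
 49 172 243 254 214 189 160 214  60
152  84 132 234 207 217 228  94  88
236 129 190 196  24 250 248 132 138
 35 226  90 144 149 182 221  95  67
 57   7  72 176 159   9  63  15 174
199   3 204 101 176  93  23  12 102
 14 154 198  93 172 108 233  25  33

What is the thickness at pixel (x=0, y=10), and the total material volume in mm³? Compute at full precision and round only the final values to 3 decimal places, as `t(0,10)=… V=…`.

t(0,10)=0.766 V=1006.751

span = t_max - t_min = 4.14 - 0.57 = 3.570
L(0,10) = 14, L_eff = 1 - 14/255 = 0.945098 (inverted)
t(0,10) = 4.14 - 3.570·0.945098 = 0.766
Σt over all 11·9 pixels = 256.798
V = pitch²·Σt = 1.98²·256.798 = 1006.751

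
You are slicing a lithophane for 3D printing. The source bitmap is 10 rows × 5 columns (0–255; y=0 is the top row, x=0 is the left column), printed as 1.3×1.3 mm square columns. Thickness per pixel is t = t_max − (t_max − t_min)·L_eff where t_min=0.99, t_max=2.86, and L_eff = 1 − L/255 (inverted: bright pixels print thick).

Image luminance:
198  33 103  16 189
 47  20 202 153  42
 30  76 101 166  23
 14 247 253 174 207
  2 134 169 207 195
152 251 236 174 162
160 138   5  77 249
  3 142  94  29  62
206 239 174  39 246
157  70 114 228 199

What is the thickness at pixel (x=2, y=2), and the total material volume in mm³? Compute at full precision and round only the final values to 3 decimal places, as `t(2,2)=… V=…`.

t(2,2)=1.731 V=165.538

span = t_max - t_min = 2.86 - 0.99 = 1.870
L(2,2) = 101, L_eff = 1 - 101/255 = 0.603922 (inverted)
t(2,2) = 2.86 - 1.870·0.603922 = 1.731
Σt over all 10·5 pixels = 146927/1500 ≈ 97.9513333
V = pitch²·Σt = 1.3²·146927/1500 = 165.538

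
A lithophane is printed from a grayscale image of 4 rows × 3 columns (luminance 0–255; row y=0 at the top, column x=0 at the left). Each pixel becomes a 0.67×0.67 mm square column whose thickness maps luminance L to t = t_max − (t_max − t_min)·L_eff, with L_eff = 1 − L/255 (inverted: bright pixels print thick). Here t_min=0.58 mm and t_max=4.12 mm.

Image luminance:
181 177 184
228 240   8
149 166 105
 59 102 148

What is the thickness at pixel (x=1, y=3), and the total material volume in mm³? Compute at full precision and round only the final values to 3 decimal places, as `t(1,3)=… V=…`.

t(1,3)=1.996 V=14.011

span = t_max - t_min = 4.12 - 0.58 = 3.540
L(1,3) = 102, L_eff = 1 - 102/255 = 0.600000 (inverted)
t(1,3) = 4.12 - 3.540·0.600000 = 1.996
Σt over all 4·3 pixels = 132653/4250 ≈ 31.2124706
V = pitch²·Σt = 0.67²·132653/4250 = 14.011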